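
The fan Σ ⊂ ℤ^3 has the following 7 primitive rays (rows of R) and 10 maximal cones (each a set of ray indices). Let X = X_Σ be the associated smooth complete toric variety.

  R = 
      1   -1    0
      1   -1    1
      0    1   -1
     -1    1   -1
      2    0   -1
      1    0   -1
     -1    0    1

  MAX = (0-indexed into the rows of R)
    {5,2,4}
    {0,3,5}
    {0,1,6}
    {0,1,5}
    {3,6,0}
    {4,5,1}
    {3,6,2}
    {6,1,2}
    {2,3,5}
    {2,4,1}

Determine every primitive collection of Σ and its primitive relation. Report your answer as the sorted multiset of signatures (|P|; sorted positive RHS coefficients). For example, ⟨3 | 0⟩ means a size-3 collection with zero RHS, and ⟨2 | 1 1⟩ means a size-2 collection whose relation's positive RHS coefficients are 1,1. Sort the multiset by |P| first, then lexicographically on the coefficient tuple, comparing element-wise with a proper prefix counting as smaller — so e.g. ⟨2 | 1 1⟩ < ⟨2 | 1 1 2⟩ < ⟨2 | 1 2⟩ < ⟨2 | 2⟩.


Σ has 7 primitive collections:

  P={1,3}:  v_{1} + v_{3} = 0  so sig = ⟨2 | 0⟩
  P={5,6}:  v_{5} + v_{6} = 0  so sig = ⟨2 | 0⟩
  P={0,2}:  v_{0} + v_{2} = v_{5}  so sig = ⟨2 | 1⟩
  P={3,4}:  v_{3} + v_{4} = v_{2} + v_{5}  so sig = ⟨2 | 1 1⟩
  P={4,6}:  v_{4} + v_{6} = v_{1} + v_{2}  so sig = ⟨2 | 1 1⟩
  P={0,4}:  v_{0} + v_{4} = v_{1} + 2·v_{5}  so sig = ⟨2 | 1 2⟩
  P={1,2,5}:  v_{1} + v_{2} + v_{5} = v_{4}  so sig = ⟨3 | 1⟩

so the primitive-relation signature multiset is
[⟨2 | 0⟩, ⟨2 | 0⟩, ⟨2 | 1⟩, ⟨2 | 1 1⟩, ⟨2 | 1 1⟩, ⟨2 | 1 2⟩, ⟨3 | 1⟩]


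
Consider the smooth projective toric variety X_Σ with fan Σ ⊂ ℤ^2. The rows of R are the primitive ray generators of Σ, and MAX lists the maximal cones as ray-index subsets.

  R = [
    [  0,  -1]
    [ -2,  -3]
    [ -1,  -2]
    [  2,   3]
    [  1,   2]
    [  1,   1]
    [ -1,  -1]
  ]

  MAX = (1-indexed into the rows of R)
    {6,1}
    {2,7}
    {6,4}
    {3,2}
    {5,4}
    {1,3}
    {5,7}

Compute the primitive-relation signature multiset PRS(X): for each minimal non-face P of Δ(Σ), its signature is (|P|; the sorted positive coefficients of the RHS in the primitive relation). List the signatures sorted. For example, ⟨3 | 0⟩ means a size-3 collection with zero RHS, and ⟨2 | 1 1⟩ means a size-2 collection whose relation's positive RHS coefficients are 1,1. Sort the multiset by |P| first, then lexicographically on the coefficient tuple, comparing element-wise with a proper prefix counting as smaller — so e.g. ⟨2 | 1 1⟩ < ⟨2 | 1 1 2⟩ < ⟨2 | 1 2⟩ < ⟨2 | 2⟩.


Minimal non-faces — 14 found among 7 rays, 7 max cones:

  P = {2,4}:  v_{2} + v_{4} = 0 ; sig = ⟨2 | 0⟩
  P = {3,5}:  v_{3} + v_{5} = 0 ; sig = ⟨2 | 0⟩
  P = {6,7}:  v_{6} + v_{7} = 0 ; sig = ⟨2 | 0⟩
  P = {1,5}:  v_{1} + v_{5} = v_{6} ; sig = ⟨2 | 1⟩
  P = {1,7}:  v_{1} + v_{7} = v_{3} ; sig = ⟨2 | 1⟩
  P = {2,5}:  v_{2} + v_{5} = v_{7} ; sig = ⟨2 | 1⟩
  P = {2,6}:  v_{2} + v_{6} = v_{3} ; sig = ⟨2 | 1⟩
  P = {3,4}:  v_{3} + v_{4} = v_{6} ; sig = ⟨2 | 1⟩
  P = {3,6}:  v_{3} + v_{6} = v_{1} ; sig = ⟨2 | 1⟩
  P = {3,7}:  v_{3} + v_{7} = v_{2} ; sig = ⟨2 | 1⟩
  P = {4,7}:  v_{4} + v_{7} = v_{5} ; sig = ⟨2 | 1⟩
  P = {5,6}:  v_{5} + v_{6} = v_{4} ; sig = ⟨2 | 1⟩
  P = {1,2}:  v_{1} + v_{2} = 2·v_{3} ; sig = ⟨2 | 2⟩
  P = {1,4}:  v_{1} + v_{4} = 2·v_{6} ; sig = ⟨2 | 2⟩

Signatures (|P|; sorted positive RHS coefficients), sorted:
    ⟨2 | 0⟩
    ⟨2 | 0⟩
    ⟨2 | 0⟩
    ⟨2 | 1⟩
    ⟨2 | 1⟩
    ⟨2 | 1⟩
    ⟨2 | 1⟩
    ⟨2 | 1⟩
    ⟨2 | 1⟩
    ⟨2 | 1⟩
    ⟨2 | 1⟩
    ⟨2 | 1⟩
    ⟨2 | 2⟩
    ⟨2 | 2⟩


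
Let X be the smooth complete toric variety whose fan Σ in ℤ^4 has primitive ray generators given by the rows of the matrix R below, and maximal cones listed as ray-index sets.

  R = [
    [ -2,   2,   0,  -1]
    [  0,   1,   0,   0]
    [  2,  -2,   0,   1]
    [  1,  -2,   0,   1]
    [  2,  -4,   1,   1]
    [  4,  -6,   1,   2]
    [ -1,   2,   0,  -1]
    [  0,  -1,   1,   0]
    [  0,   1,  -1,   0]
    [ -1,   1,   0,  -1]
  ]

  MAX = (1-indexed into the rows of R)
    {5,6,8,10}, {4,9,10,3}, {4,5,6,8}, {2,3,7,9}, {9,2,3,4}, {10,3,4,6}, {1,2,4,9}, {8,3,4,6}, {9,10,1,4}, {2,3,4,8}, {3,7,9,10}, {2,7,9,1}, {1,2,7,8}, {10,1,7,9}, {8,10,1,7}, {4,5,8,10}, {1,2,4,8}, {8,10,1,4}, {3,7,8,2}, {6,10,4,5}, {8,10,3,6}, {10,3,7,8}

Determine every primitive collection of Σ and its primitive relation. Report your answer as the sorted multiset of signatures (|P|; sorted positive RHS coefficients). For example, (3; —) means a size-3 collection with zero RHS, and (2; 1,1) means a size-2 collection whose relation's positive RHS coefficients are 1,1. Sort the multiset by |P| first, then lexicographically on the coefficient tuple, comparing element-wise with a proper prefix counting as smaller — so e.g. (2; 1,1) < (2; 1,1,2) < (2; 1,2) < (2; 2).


Primitive collections (15):

  • {1,3}:  v_{1} + v_{3} = 0 — sig = (2; —)
  • {4,7}:  v_{4} + v_{7} = 0 — sig = (2; —)
  • {8,9}:  v_{8} + v_{9} = 0 — sig = (2; —)
  • {1,6}:  v_{1} + v_{6} = v_{5} — sig = (2; 1)
  • {2,10}:  v_{2} + v_{10} = v_{7} — sig = (2; 1)
  • {3,5}:  v_{3} + v_{5} = v_{6} — sig = (2; 1)
  • {2,5}:  v_{2} + v_{5} = v_{3} + v_{8} — sig = (2; 1,1)
  • {1,5}:  v_{1} + v_{5} = v_{4} + v_{8} + v_{10} — sig = (2; 1,1,1)
  • {5,7}:  v_{5} + v_{7} = v_{3} + v_{8} + v_{10} — sig = (2; 1,1,1)
  • {5,9}:  v_{5} + v_{9} = v_{3} + v_{4} + v_{10} — sig = (2; 1,1,1)
  • {6,7}:  v_{6} + v_{7} = 2·v_{3} + v_{8} + v_{10} — sig = (2; 1,1,2)
  • {6,9}:  v_{6} + v_{9} = 2·v_{3} + v_{4} + v_{10} — sig = (2; 1,1,2)
  • {2,6}:  v_{2} + v_{6} = 2·v_{3} + v_{8} — sig = (2; 1,2)
  • {3,4,8,10}:  v_{3} + v_{4} + v_{8} + v_{10} = v_{5} — sig = (4; 1)
  • {4,6,8,10}:  v_{4} + v_{6} + v_{8} + v_{10} = 2·v_{5} — sig = (4; 2)

so the primitive-relation signature multiset is
{ (2; —) ×3,  (2; 1) ×3,  (2; 1,1),  (2; 1,1,1) ×3,  (2; 1,1,2) ×2,  (2; 1,2),  (4; 1),  (4; 2) }


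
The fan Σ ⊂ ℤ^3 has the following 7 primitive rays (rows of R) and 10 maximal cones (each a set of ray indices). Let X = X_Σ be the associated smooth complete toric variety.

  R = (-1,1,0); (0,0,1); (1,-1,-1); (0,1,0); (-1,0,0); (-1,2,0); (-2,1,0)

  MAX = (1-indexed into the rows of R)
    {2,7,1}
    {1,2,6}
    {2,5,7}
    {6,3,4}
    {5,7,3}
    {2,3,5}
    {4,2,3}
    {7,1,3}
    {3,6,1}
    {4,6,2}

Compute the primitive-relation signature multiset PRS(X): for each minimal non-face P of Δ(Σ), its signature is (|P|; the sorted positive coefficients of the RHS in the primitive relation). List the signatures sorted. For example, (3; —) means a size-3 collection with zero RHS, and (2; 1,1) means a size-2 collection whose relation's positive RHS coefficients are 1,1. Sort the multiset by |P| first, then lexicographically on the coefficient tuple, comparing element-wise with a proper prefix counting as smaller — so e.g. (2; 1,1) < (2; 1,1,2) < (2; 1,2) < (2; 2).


|primitive collections| = 9. Relations:

  • {1,4}:  v_{1} + v_{4} = v_{6}  so sig = (2; 1)
  • {1,5}:  v_{1} + v_{5} = v_{7}  so sig = (2; 1)
  • {4,5}:  v_{4} + v_{5} = v_{1}  so sig = (2; 1)
  • {4,7}:  v_{4} + v_{7} = 2·v_{1}  so sig = (2; 2)
  • {5,6}:  v_{5} + v_{6} = 2·v_{1}  so sig = (2; 2)
  • {6,7}:  v_{6} + v_{7} = 3·v_{1}  so sig = (2; 3)
  • {1,2,3}:  v_{1} + v_{2} + v_{3} = 0  so sig = (3; —)
  • {2,3,6}:  v_{2} + v_{3} + v_{6} = v_{4}  so sig = (3; 1)
  • {2,3,7}:  v_{2} + v_{3} + v_{7} = v_{5}  so sig = (3; 1)

Hence PRS(X_Σ) =
[(2; 1), (2; 1), (2; 1), (2; 2), (2; 2), (2; 3), (3; —), (3; 1), (3; 1)]


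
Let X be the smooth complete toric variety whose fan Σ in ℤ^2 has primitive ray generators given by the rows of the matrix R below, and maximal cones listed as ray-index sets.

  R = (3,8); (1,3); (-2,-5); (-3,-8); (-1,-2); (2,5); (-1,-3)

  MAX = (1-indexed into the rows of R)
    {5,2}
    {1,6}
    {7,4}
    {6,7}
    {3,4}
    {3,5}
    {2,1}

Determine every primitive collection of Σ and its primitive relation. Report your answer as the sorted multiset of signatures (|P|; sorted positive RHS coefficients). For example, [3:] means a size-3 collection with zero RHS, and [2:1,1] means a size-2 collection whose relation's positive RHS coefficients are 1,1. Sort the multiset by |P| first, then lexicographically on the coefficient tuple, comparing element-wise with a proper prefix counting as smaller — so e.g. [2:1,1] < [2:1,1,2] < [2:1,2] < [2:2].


Primitive collections (14):

  • {1,4}:  v_{1} + v_{4} = 0  →  sig = [2:]
  • {2,7}:  v_{2} + v_{7} = 0  →  sig = [2:]
  • {3,6}:  v_{3} + v_{6} = 0  →  sig = [2:]
  • {1,3}:  v_{1} + v_{3} = v_{2}  →  sig = [2:1]
  • {1,7}:  v_{1} + v_{7} = v_{6}  →  sig = [2:1]
  • {2,3}:  v_{2} + v_{3} = v_{5}  →  sig = [2:1]
  • {2,4}:  v_{2} + v_{4} = v_{3}  →  sig = [2:1]
  • {2,6}:  v_{2} + v_{6} = v_{1}  →  sig = [2:1]
  • {3,7}:  v_{3} + v_{7} = v_{4}  →  sig = [2:1]
  • {4,6}:  v_{4} + v_{6} = v_{7}  →  sig = [2:1]
  • {5,6}:  v_{5} + v_{6} = v_{2}  →  sig = [2:1]
  • {5,7}:  v_{5} + v_{7} = v_{3}  →  sig = [2:1]
  • {1,5}:  v_{1} + v_{5} = 2·v_{2}  →  sig = [2:2]
  • {4,5}:  v_{4} + v_{5} = 2·v_{3}  →  sig = [2:2]

Signatures (|P|; sorted positive RHS coefficients), sorted:
{ [2:] ×3,  [2:1] ×9,  [2:2] ×2 }


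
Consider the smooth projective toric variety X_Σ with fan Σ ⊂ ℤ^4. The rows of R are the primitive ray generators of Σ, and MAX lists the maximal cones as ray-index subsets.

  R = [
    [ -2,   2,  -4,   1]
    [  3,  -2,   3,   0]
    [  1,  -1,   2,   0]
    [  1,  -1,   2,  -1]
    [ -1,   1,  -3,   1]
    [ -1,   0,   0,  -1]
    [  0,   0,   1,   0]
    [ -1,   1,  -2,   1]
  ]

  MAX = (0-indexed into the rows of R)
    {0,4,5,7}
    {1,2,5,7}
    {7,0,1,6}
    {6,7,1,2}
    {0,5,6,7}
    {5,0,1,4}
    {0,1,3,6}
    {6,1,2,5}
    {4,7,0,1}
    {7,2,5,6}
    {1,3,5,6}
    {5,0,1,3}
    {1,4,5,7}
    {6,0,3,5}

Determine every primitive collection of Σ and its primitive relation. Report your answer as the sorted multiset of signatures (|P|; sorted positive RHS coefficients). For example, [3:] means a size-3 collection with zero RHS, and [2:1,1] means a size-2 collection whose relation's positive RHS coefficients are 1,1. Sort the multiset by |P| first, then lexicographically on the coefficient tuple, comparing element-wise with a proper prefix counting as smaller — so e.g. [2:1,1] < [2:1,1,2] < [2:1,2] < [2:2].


The 9 primitive collections of Σ (r=8, n=4):

  P = {3,7}:  v_{3} + v_{7} = 0  ⟹  sig = [2:]
  P = {0,2}:  v_{0} + v_{2} = v_{7}  ⟹  sig = [2:1]
  P = {4,6}:  v_{4} + v_{6} = v_{7}  ⟹  sig = [2:1]
  P = {2,3}:  v_{2} + v_{3} = v_{1} + v_{5} + v_{6}  ⟹  sig = [2:1,1,1]
  P = {3,4}:  v_{3} + v_{4} = v_{0} + v_{1} + v_{5}  ⟹  sig = [2:1,1,1]
  P = {2,4}:  v_{2} + v_{4} = v_{1} + v_{5} + 2·v_{7}  ⟹  sig = [2:1,1,2]
  P = {0,1,5,6}:  v_{0} + v_{1} + v_{5} + v_{6} = 0  ⟹  sig = [4:]
  P = {0,1,5,7}:  v_{0} + v_{1} + v_{5} + v_{7} = v_{4}  ⟹  sig = [4:1]
  P = {1,5,6,7}:  v_{1} + v_{5} + v_{6} + v_{7} = v_{2}  ⟹  sig = [4:1]

Sorted signature multiset PRS(X):
{ [2:],  [2:1] ×2,  [2:1,1,1] ×2,  [2:1,1,2],  [4:],  [4:1] ×2 }


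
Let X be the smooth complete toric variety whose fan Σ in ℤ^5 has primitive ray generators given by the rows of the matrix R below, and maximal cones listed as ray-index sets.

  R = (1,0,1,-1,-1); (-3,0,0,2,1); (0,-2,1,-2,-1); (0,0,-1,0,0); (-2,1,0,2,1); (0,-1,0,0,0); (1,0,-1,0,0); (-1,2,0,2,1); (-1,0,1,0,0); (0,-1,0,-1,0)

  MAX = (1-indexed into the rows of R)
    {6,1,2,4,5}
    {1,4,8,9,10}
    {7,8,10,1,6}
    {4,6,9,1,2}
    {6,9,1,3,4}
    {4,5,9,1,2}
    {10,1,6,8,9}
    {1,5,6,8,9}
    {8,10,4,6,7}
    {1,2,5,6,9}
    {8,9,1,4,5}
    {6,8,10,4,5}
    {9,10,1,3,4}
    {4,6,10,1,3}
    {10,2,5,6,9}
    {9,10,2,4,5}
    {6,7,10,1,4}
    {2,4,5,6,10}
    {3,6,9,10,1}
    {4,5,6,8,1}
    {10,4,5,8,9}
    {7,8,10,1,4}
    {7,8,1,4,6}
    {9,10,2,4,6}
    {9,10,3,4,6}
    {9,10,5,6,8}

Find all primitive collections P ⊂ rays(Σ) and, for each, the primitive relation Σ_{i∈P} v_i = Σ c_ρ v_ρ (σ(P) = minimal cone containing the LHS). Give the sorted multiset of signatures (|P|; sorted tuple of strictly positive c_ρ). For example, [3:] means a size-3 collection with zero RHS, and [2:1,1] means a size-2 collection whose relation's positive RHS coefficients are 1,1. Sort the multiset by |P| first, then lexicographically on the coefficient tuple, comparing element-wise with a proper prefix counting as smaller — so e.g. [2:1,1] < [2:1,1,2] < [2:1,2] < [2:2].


Primitive collections (14):

  P={7,9}:  v_{7} + v_{9} = 0 ; sig = [2:]
  P={3,8}:  v_{3} + v_{8} = v_{9} ; sig = [2:1]
  P={2,7}:  v_{2} + v_{7} = v_{4} + v_{5} + v_{6} ; sig = [2:1,1,1]
  P={5,7}:  v_{5} + v_{7} = v_{4} + v_{6} + v_{8} ; sig = [2:1,1,1]
  P={3,7}:  v_{3} + v_{7} = v_{1} + v_{4} + v_{6} + v_{10} ; sig = [2:1,1,1,1]
  P={3,5}:  v_{3} + v_{5} = v_{4} + v_{6} + 2·v_{9} ; sig = [2:1,1,2]
  P={2,8}:  v_{2} + v_{8} = 2·v_{5} ; sig = [2:2]
  P={2,3}:  v_{2} + v_{3} = 2·v_{4} + 2·v_{6} + 3·v_{9} ; sig = [2:2,2,3]
  P={1,5,10}:  v_{1} + v_{5} + v_{10} = v_{9} ; sig = [3:1]
  P={1,2,10}:  v_{1} + v_{2} + v_{10} = v_{4} + v_{6} + 2·v_{9} ; sig = [3:1,1,2]
  P={4,5,6,9}:  v_{4} + v_{5} + v_{6} + v_{9} = v_{2} ; sig = [4:1]
  P={4,6,8,9}:  v_{4} + v_{6} + v_{8} + v_{9} = v_{5} ; sig = [4:1]
  P={1,4,6,8,10}:  v_{1} + v_{4} + v_{6} + v_{8} + v_{10} = 0 ; sig = [5:]
  P={1,4,6,9,10}:  v_{1} + v_{4} + v_{6} + v_{9} + v_{10} = v_{3} ; sig = [5:1]

Sorted signature multiset PRS(X):
    |P|=2: 8 collections, coeffs (), (1), (1,1,1), (1,1,1), (1,1,1,1), (1,1,2), (2), (2,2,3)
    |P|=3: 2 collections, coeffs (1), (1,1,2)
    |P|=4: 2 collections, coeffs (1), (1)
    |P|=5: 2 collections, coeffs (), (1)


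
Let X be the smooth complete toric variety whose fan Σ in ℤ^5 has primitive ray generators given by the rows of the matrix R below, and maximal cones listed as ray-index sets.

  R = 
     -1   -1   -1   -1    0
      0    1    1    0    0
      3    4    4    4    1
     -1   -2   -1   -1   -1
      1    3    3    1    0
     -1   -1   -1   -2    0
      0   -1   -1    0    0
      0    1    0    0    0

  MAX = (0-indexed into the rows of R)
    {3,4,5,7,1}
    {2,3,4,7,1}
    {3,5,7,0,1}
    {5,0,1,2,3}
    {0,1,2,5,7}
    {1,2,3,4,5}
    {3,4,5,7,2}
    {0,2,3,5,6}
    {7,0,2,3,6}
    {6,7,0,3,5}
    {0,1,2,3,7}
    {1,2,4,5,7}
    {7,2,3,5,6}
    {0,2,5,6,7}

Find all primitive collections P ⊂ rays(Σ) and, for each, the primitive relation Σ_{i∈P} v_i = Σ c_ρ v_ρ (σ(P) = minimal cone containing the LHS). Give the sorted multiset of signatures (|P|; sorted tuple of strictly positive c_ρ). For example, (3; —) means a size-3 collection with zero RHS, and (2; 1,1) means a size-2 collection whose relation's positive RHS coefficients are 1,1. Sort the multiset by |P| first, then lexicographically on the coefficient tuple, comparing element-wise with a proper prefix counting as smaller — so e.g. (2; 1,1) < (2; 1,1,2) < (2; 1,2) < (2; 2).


Minimal non-faces — 5 found among 8 rays, 14 max cones:

  {1,6}:  v_{1} + v_{6} = 0 — sig = (2; —)
  {4,6}:  v_{4} + v_{6} = v_{2} + v_{3} + v_{5} + v_{7} — sig = (2; 1,1,1,1)
  {0,4}:  v_{0} + v_{4} = 2·v_{1} — sig = (2; 2)
  {0,2,3,5,7}:  v_{0} + v_{2} + v_{3} + v_{5} + v_{7} = v_{1} — sig = (5; 1)
  {1,2,3,5,7}:  v_{1} + v_{2} + v_{3} + v_{5} + v_{7} = v_{4} — sig = (5; 1)

Hence PRS(X_Σ) =
    (2; —)
    (2; 1,1,1,1)
    (2; 2)
    (5; 1)
    (5; 1)


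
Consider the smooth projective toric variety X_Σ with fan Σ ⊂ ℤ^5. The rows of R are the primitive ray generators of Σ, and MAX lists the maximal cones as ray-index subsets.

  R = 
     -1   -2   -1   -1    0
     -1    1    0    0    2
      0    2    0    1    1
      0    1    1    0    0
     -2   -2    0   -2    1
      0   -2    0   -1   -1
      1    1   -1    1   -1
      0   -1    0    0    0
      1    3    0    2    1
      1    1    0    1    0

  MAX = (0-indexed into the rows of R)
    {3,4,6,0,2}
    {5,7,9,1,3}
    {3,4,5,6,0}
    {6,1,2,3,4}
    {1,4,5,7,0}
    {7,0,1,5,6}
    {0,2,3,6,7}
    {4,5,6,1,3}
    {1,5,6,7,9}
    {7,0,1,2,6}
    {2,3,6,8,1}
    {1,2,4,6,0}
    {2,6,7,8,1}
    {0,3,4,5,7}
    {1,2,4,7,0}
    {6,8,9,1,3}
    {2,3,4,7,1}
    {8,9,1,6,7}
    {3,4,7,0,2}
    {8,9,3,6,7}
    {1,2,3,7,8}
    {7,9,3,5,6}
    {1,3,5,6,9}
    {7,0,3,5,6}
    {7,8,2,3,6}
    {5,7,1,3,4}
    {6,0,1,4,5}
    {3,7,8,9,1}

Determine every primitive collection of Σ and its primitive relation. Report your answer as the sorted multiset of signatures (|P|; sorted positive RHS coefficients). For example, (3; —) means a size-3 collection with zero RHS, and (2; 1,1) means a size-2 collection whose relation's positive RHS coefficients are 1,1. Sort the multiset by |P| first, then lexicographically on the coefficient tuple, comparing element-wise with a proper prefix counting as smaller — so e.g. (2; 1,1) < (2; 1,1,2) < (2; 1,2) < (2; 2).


Σ has 10 primitive collections:

  P = {2,5}:  v_{2} + v_{5} = 0 ; sig = (2; —)
  P = {2,9}:  v_{2} + v_{9} = v_{8} ; sig = (2; 1)
  P = {4,8}:  v_{4} + v_{8} = v_{1} ; sig = (2; 1)
  P = {5,8}:  v_{5} + v_{8} = v_{9} ; sig = (2; 1)
  P = {4,9}:  v_{4} + v_{9} = v_{1} + v_{5} ; sig = (2; 1,1)
  P = {0,8}:  v_{0} + v_{8} = v_{1} + v_{6} + v_{7} ; sig = (2; 1,1,1)
  P = {0,9}:  v_{0} + v_{9} = v_{1} + v_{5} + v_{6} + v_{7} ; sig = (2; 1,1,1,1)
  P = {4,6,7}:  v_{4} + v_{6} + v_{7} = v_{0} ; sig = (3; 1)
  P = {0,1,3}:  v_{0} + v_{1} + v_{3} = v_{2} + v_{4} ; sig = (3; 1,1)
  P = {1,3,6,7}:  v_{1} + v_{3} + v_{6} + v_{7} = v_{2} ; sig = (4; 1)

so the primitive-relation signature multiset is
    |P|=2: 7 collections, coeffs (), (1), (1), (1), (1,1), (1,1,1), (1,1,1,1)
    |P|=3: 2 collections, coeffs (1), (1,1)
    |P|=4: 1 collection, coeffs (1)


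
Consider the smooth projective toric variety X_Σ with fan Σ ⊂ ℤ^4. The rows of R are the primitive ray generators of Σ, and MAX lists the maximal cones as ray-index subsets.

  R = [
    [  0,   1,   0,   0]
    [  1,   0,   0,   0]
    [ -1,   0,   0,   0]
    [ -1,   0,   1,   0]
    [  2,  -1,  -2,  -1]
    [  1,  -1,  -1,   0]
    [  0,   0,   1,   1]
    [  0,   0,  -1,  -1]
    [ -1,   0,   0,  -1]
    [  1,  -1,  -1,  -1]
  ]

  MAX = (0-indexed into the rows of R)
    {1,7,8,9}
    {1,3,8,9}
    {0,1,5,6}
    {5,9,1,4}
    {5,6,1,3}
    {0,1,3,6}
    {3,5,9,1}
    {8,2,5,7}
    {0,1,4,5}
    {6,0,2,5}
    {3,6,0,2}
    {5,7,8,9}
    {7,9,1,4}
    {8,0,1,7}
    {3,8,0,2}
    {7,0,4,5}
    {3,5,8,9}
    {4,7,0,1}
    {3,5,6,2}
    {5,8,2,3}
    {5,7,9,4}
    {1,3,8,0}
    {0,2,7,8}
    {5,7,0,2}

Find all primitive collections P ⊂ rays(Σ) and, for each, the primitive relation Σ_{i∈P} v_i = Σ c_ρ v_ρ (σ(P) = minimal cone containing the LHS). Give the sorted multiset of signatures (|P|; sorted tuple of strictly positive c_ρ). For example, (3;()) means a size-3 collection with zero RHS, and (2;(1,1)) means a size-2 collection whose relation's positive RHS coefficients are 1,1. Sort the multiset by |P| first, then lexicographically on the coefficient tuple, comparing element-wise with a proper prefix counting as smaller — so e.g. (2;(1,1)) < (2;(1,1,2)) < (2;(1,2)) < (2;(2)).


Σ has 15 primitive collections:

  P={1,2}:  v_{1} + v_{2} = 0 ; sig = (2;())
  P={6,7}:  v_{6} + v_{7} = 0 ; sig = (2;())
  P={3,4}:  v_{3} + v_{4} = v_{9} ; sig = (2;(1))
  P={3,7}:  v_{3} + v_{7} = v_{8} ; sig = (2;(1))
  P={6,8}:  v_{6} + v_{8} = v_{3} ; sig = (2;(1))
  P={0,9}:  v_{0} + v_{9} = v_{1} + v_{7} ; sig = (2;(1,1))
  P={2,4}:  v_{2} + v_{4} = v_{5} + v_{7} ; sig = (2;(1,1))
  P={2,9}:  v_{2} + v_{9} = v_{5} + v_{8} ; sig = (2;(1,1))
  P={4,6}:  v_{4} + v_{6} = v_{1} + v_{5} ; sig = (2;(1,1))
  P={4,8}:  v_{4} + v_{8} = v_{7} + v_{9} ; sig = (2;(1,1))
  P={6,9}:  v_{6} + v_{9} = v_{1} + v_{3} + v_{5} ; sig = (2;(1,1,1))
  P={0,3,5}:  v_{0} + v_{3} + v_{5} = 0 ; sig = (3;())
  P={0,5,8}:  v_{0} + v_{5} + v_{8} = v_{7} ; sig = (3;(1))
  P={1,5,7}:  v_{1} + v_{5} + v_{7} = v_{4} ; sig = (3;(1))
  P={1,5,8}:  v_{1} + v_{5} + v_{8} = v_{9} ; sig = (3;(1))

Sorted signature multiset PRS(X):
{ (2;()) ×2,  (2;(1)) ×3,  (2;(1,1)) ×5,  (2;(1,1,1)),  (3;()),  (3;(1)) ×3 }


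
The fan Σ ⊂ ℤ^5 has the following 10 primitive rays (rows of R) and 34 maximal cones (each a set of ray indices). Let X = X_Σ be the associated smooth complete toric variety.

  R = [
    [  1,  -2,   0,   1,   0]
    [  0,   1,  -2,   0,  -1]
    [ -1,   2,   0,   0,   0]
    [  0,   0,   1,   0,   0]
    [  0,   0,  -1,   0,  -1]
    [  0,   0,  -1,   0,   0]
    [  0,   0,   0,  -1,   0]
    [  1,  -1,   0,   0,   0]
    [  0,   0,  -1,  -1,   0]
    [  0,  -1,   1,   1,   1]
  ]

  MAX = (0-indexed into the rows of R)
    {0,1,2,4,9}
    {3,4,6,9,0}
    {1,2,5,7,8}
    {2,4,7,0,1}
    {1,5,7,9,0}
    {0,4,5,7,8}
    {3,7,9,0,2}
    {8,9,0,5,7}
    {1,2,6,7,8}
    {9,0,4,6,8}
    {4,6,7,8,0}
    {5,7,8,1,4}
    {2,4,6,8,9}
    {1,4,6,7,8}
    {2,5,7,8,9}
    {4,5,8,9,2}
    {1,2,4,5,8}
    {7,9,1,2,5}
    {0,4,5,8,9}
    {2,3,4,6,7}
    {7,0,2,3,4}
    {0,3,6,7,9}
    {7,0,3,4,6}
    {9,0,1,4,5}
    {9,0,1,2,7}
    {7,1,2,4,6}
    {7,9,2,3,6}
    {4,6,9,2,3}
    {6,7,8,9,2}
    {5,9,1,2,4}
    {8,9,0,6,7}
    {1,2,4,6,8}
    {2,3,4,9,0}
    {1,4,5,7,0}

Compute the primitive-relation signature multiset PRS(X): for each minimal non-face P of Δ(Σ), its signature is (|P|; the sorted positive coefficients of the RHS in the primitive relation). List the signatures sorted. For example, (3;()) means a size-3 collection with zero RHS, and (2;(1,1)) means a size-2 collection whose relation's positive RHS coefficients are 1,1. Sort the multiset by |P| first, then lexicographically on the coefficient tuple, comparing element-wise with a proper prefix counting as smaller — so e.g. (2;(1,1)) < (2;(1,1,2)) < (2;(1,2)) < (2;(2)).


Δ(Σ) — 10 vertices, 14 min non-faces:

  • {3,5}:  v_{3} + v_{5} = 0  →  sig = (2;())
  • {3,8}:  v_{3} + v_{8} = v_{6}  →  sig = (2;(1))
  • {5,6}:  v_{5} + v_{6} = v_{8}  →  sig = (2;(1))
  • {1,3}:  v_{1} + v_{3} = v_{2} + v_{4} + v_{7}  →  sig = (2;(1,1,1))
  • {0,2,6}:  v_{0} + v_{2} + v_{6} = 0  →  sig = (3;())
  • {0,2,8}:  v_{0} + v_{2} + v_{8} = v_{5}  →  sig = (3;(1))
  • {1,6,9}:  v_{1} + v_{6} + v_{9} = v_{5}  →  sig = (3;(1))
  • {4,7,9}:  v_{4} + v_{7} + v_{9} = v_{0}  →  sig = (3;(1))
  • {0,2,5}:  v_{0} + v_{2} + v_{5} = v_{1} + v_{9}  →  sig = (3;(1,1))
  • {0,1,6}:  v_{0} + v_{1} + v_{6} = v_{4} + v_{5} + v_{7}  →  sig = (3;(1,1,1))
  • {0,1,8}:  v_{0} + v_{1} + v_{8} = v_{4} + 2·v_{5} + v_{7}  →  sig = (3;(1,1,2))
  • {1,8,9}:  v_{1} + v_{8} + v_{9} = 2·v_{5}  →  sig = (3;(2))
  • {2,4,5,7}:  v_{2} + v_{4} + v_{5} + v_{7} = v_{1}  →  sig = (4;(1))
  • {2,4,7,8}:  v_{2} + v_{4} + v_{7} + v_{8} = v_{1} + v_{6}  →  sig = (4;(1,1))

Hence PRS(X_Σ) =
    |P|=2: 4 collections, coeffs (), (1), (1), (1,1,1)
    |P|=3: 8 collections, coeffs (), (1), (1), (1), (1,1), (1,1,1), (1,1,2), (2)
    |P|=4: 2 collections, coeffs (1), (1,1)


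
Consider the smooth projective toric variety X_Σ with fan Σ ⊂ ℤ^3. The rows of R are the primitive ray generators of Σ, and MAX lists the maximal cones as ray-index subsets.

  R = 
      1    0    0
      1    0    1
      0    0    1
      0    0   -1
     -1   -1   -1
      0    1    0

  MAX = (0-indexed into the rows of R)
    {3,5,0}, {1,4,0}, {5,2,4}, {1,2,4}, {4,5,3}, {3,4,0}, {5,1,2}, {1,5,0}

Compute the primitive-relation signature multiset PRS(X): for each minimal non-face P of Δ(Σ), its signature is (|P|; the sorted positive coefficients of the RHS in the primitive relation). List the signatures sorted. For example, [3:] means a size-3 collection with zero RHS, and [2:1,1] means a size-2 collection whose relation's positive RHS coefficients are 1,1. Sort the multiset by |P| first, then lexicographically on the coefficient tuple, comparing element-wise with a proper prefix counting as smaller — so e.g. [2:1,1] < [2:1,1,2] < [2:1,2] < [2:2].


|primitive collections| = 5. Relations:

  P={2,3}:  v_{2} + v_{3} = 0 — sig = [2:]
  P={0,2}:  v_{0} + v_{2} = v_{1} — sig = [2:1]
  P={1,3}:  v_{1} + v_{3} = v_{0} — sig = [2:1]
  P={1,4,5}:  v_{1} + v_{4} + v_{5} = 0 — sig = [3:]
  P={0,4,5}:  v_{0} + v_{4} + v_{5} = v_{3} — sig = [3:1]

so the primitive-relation signature multiset is
    [2:]
    [2:1]
    [2:1]
    [3:]
    [3:1]


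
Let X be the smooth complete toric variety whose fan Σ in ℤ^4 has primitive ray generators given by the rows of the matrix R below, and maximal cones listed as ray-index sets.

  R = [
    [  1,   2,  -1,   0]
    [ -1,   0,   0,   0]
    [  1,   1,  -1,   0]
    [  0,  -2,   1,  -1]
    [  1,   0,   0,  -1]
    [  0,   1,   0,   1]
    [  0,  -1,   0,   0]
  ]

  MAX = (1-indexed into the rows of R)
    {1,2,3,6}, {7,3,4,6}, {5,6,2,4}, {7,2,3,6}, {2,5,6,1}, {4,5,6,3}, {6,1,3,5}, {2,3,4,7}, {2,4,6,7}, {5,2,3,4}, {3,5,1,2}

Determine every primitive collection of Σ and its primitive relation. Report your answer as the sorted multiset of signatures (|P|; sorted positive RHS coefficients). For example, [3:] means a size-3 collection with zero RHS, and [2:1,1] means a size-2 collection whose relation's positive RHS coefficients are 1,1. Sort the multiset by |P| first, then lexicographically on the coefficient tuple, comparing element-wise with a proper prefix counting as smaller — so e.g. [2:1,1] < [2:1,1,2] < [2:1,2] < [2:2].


Primitive collections (5):

  P = {1,4}:  v_{1} + v_{4} = v_{5} — sig = [2:1]
  P = {1,7}:  v_{1} + v_{7} = v_{3} — sig = [2:1]
  P = {5,7}:  v_{5} + v_{7} = v_{3} + v_{4} — sig = [2:1,1]
  P = {2,3,4,6}:  v_{2} + v_{3} + v_{4} + v_{6} = 0 — sig = [4:]
  P = {2,3,5,6}:  v_{2} + v_{3} + v_{5} + v_{6} = v_{1} — sig = [4:1]

Signatures (|P|; sorted positive RHS coefficients), sorted:
[[2:1], [2:1], [2:1,1], [4:], [4:1]]


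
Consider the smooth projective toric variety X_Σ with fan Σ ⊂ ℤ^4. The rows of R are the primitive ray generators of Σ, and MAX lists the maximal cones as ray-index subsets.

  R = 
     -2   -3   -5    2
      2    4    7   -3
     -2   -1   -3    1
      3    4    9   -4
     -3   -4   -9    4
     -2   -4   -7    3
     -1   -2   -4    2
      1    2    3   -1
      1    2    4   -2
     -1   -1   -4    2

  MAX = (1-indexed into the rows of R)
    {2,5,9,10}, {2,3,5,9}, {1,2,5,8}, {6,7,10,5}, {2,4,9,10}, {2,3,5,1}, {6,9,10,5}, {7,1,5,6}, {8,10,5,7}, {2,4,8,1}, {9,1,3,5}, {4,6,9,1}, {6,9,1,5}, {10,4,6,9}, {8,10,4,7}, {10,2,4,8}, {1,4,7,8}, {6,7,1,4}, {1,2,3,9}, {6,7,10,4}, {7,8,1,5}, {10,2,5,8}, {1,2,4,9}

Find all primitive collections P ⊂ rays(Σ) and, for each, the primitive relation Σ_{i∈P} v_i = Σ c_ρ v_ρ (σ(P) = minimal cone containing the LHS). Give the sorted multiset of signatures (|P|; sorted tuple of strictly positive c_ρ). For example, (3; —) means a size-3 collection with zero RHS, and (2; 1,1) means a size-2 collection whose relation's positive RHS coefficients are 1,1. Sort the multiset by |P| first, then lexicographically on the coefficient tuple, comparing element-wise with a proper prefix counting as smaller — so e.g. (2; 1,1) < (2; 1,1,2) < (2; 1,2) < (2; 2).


Σ has 13 primitive collections:

  P = {2,6}:  v_{2} + v_{6} = 0 — sig = (2; —)
  P = {4,5}:  v_{4} + v_{5} = 0 — sig = (2; —)
  P = {7,9}:  v_{7} + v_{9} = 0 — sig = (2; —)
  P = {1,10}:  v_{1} + v_{10} = v_{5} — sig = (2; 1)
  P = {2,7}:  v_{2} + v_{7} = v_{8} — sig = (2; 1)
  P = {6,8}:  v_{6} + v_{8} = v_{7} — sig = (2; 1)
  P = {8,9}:  v_{8} + v_{9} = v_{2} — sig = (2; 1)
  P = {3,4}:  v_{3} + v_{4} = v_{1} + v_{2} + v_{9} — sig = (2; 1,1,1)
  P = {3,6}:  v_{3} + v_{6} = v_{1} + v_{5} + v_{9} — sig = (2; 1,1,1)
  P = {3,7}:  v_{3} + v_{7} = v_{1} + v_{2} + v_{5} — sig = (2; 1,1,1)
  P = {3,8}:  v_{3} + v_{8} = v_{1} + 2·v_{2} + v_{5} — sig = (2; 1,1,2)
  P = {3,10}:  v_{3} + v_{10} = v_{2} + 2·v_{5} + v_{9} — sig = (2; 1,1,2)
  P = {1,2,5,9}:  v_{1} + v_{2} + v_{5} + v_{9} = v_{3} — sig = (4; 1)

Sorted signature multiset PRS(X):
    (2; —)
    (2; —)
    (2; —)
    (2; 1)
    (2; 1)
    (2; 1)
    (2; 1)
    (2; 1,1,1)
    (2; 1,1,1)
    (2; 1,1,1)
    (2; 1,1,2)
    (2; 1,1,2)
    (4; 1)


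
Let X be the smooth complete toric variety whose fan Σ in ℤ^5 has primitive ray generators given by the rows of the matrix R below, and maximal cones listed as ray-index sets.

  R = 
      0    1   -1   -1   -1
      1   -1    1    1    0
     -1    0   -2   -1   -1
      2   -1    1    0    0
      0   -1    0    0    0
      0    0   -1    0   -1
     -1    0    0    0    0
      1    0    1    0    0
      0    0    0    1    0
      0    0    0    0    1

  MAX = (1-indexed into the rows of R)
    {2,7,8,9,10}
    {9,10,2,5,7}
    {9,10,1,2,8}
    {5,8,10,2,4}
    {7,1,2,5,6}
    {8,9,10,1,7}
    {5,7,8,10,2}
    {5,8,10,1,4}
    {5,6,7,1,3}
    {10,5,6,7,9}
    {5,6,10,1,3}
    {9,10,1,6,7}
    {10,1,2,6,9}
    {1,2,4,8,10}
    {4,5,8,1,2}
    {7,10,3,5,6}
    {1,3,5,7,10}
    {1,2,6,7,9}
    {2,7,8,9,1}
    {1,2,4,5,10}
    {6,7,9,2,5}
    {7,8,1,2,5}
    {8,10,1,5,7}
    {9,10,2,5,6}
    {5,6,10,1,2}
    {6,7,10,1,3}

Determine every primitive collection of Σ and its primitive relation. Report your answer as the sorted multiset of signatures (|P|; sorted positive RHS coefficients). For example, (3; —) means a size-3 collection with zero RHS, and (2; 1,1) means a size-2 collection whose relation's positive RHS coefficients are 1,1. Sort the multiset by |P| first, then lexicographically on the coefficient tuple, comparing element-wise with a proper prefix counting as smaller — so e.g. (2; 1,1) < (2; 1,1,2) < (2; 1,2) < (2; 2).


Σ has 14 primitive collections:

  • {2,3}:  v_{2} + v_{3} = v_{5} + v_{6}  so sig = (2; 1,1)
  • {3,8}:  v_{3} + v_{8} = v_{1} + v_{5}  so sig = (2; 1,1)
  • {4,7}:  v_{4} + v_{7} = v_{5} + v_{8}  so sig = (2; 1,1)
  • {6,8}:  v_{6} + v_{8} = v_{1} + v_{2}  so sig = (2; 1,1)
  • {3,9}:  v_{3} + v_{9} = 2·v_{6} + v_{7} + v_{10}  so sig = (2; 1,1,2)
  • {4,9}:  v_{4} + v_{9} = v_{1} + 2·v_{2} + v_{10}  so sig = (2; 1,1,2)
  • {3,4}:  v_{3} + v_{4} = 2·v_{1} + v_{2} + 2·v_{5} + v_{10}  so sig = (2; 1,1,2,2)
  • {4,6}:  v_{4} + v_{6} = 2·v_{1} + 2·v_{2} + v_{5} + v_{10}  so sig = (2; 1,1,2,2)
  • {1,5,9}:  v_{1} + v_{5} + v_{9} = v_{6}  so sig = (3; 1)
  • {5,8,9}:  v_{5} + v_{8} + v_{9} = v_{2}  so sig = (3; 1)
  • {1,2,7,10}:  v_{1} + v_{2} + v_{7} + v_{10} = 0  so sig = (4; —)
  • {2,6,7,10}:  v_{2} + v_{6} + v_{7} + v_{10} = v_{5} + v_{9}  so sig = (4; 1,1)
  • {1,2,5,8,10}:  v_{1} + v_{2} + v_{5} + v_{8} + v_{10} = v_{4}  so sig = (5; 1)
  • {1,5,6,7,10}:  v_{1} + v_{5} + v_{6} + v_{7} + v_{10} = v_{3}  so sig = (5; 1)

Sorted signature multiset PRS(X):
{ (2; 1,1) ×4,  (2; 1,1,2) ×2,  (2; 1,1,2,2) ×2,  (3; 1) ×2,  (4; —),  (4; 1,1),  (5; 1) ×2 }


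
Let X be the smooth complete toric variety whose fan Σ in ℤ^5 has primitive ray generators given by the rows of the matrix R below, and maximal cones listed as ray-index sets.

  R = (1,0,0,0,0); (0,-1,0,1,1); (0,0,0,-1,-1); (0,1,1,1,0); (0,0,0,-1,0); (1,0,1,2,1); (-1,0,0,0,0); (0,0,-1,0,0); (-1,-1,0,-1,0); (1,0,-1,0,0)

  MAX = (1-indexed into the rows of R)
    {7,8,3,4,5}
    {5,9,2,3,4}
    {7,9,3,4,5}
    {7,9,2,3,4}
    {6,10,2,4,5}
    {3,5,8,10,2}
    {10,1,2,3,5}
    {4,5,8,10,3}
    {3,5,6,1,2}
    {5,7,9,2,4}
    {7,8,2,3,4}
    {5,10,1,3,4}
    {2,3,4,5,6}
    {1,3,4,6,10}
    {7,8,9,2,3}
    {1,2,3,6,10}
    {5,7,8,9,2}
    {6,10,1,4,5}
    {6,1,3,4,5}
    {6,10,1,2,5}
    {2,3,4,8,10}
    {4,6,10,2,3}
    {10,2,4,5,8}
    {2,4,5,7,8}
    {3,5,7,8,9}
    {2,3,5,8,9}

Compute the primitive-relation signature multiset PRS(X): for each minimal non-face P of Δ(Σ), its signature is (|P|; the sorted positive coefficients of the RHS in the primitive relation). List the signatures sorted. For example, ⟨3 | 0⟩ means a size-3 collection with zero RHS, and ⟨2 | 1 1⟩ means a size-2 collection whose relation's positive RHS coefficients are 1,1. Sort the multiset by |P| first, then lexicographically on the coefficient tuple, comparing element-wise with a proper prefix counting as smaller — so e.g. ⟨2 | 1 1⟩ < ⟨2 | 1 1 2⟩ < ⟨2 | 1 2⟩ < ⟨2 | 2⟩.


Σ has 14 primitive collections:

  P = {1,7}:  v_{1} + v_{7} = 0 ; sig = ⟨2 | 0⟩
  P = {1,8}:  v_{1} + v_{8} = v_{10} ; sig = ⟨2 | 1⟩
  P = {7,10}:  v_{7} + v_{10} = v_{8} ; sig = ⟨2 | 1⟩
  P = {6,7}:  v_{6} + v_{7} = v_{2} + v_{4} ; sig = ⟨2 | 1 1⟩
  P = {1,9}:  v_{1} + v_{9} = v_{2} + v_{3} + v_{5} ; sig = ⟨2 | 1 1 1⟩
  P = {6,8}:  v_{6} + v_{8} = v_{2} + v_{4} + v_{10} ; sig = ⟨2 | 1 1 1⟩
  P = {9,10}:  v_{9} + v_{10} = v_{2} + v_{3} + v_{5} + v_{8} ; sig = ⟨2 | 1 1 1 1⟩
  P = {6,9}:  v_{6} + v_{9} = 2·v_{2} + v_{3} + v_{4} + v_{5} ; sig = ⟨2 | 1 1 1 2⟩
  P = {1,2,4}:  v_{1} + v_{2} + v_{4} = v_{6} ; sig = ⟨3 | 1⟩
  P = {4,8,9}:  v_{4} + v_{8} + v_{9} = v_{7} ; sig = ⟨3 | 1⟩
  P = {2,3,5,7}:  v_{2} + v_{3} + v_{5} + v_{7} = v_{9} ; sig = ⟨4 | 1⟩
  P = {3,5,6,10}:  v_{3} + v_{5} + v_{6} + v_{10} = 2·v_{1} ; sig = ⟨4 | 2⟩
  P = {2,3,4,5,8}:  v_{2} + v_{3} + v_{4} + v_{5} + v_{8} = 0 ; sig = ⟨5 | 0⟩
  P = {2,3,4,5,10}:  v_{2} + v_{3} + v_{4} + v_{5} + v_{10} = v_{1} ; sig = ⟨5 | 1⟩

so the primitive-relation signature multiset is
    |P|=2: 8 collections, coeffs (), (1), (1), (1,1), (1,1,1), (1,1,1), (1,1,1,1), (1,1,1,2)
    |P|=3: 2 collections, coeffs (1), (1)
    |P|=4: 2 collections, coeffs (1), (2)
    |P|=5: 2 collections, coeffs (), (1)


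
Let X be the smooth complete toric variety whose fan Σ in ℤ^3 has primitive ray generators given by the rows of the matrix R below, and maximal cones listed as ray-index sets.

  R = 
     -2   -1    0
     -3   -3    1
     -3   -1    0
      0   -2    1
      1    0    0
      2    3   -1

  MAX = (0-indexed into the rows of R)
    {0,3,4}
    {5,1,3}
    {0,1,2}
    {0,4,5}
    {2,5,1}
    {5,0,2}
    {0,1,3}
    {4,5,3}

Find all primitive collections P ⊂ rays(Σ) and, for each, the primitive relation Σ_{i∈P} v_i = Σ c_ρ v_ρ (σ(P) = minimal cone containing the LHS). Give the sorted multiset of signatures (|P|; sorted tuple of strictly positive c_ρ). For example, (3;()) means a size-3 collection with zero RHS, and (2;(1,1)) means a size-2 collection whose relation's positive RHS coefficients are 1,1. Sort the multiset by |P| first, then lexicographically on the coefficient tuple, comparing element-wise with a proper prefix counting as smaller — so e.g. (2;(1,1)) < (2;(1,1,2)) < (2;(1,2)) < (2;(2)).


Σ has 5 primitive collections:

  P = {2,3}:  v_{2} + v_{3} = v_{1}  so sig = (2;(1))
  P = {2,4}:  v_{2} + v_{4} = v_{0}  so sig = (2;(1))
  P = {1,4}:  v_{1} + v_{4} = v_{0} + v_{3}  so sig = (2;(1,1))
  P = {0,3,5}:  v_{0} + v_{3} + v_{5} = 0  so sig = (3;())
  P = {0,1,5}:  v_{0} + v_{1} + v_{5} = v_{2}  so sig = (3;(1))

Sorted signature multiset PRS(X):
    |P|=2: 3 collections, coeffs (1), (1), (1,1)
    |P|=3: 2 collections, coeffs (), (1)


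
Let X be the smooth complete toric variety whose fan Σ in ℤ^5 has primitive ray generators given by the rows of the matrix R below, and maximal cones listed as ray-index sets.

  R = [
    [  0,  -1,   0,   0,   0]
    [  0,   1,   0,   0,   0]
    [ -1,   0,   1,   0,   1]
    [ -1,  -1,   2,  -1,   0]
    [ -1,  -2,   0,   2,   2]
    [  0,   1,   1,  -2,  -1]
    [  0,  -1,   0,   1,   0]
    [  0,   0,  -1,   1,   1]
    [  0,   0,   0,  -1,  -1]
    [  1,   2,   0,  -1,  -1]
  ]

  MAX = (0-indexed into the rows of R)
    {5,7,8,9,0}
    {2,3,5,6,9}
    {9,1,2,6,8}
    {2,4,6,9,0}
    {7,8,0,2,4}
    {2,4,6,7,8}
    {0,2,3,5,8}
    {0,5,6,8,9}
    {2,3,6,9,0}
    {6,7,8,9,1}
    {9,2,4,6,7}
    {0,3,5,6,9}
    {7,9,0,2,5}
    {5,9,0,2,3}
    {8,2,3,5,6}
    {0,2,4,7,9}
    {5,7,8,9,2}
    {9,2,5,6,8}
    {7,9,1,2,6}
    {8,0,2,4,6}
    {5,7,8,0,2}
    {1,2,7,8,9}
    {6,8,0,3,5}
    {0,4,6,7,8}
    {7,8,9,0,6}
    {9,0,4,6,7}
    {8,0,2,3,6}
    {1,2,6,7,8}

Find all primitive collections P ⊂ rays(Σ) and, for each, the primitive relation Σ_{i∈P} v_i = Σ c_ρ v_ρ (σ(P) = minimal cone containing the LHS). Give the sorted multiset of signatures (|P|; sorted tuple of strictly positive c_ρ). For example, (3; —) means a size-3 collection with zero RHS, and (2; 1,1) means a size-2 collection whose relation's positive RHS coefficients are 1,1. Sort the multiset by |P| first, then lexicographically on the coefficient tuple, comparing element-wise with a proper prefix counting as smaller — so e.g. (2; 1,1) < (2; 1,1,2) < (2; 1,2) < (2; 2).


|primitive collections| = 14. Relations:

  • {0,1}:  v_{0} + v_{1} = 0  →  sig = (2; —)
  • {3,7}:  v_{3} + v_{7} = v_{0} + v_{2}  →  sig = (2; 1,1)
  • {4,5}:  v_{4} + v_{5} = v_{0} + v_{2}  →  sig = (2; 1,1)
  • {1,3}:  v_{1} + v_{3} = v_{2} + v_{5} + v_{6}  →  sig = (2; 1,1,1)
  • {1,4}:  v_{1} + v_{4} = v_{2} + v_{6} + v_{7}  →  sig = (2; 1,1,1)
  • {1,5}:  v_{1} + v_{5} = v_{2} + v_{8} + v_{9}  →  sig = (2; 1,1,1)
  • {3,4}:  v_{3} + v_{4} = 2·v_{0} + 2·v_{2} + v_{6}  →  sig = (2; 1,2,2)
  • {4,8,9}:  v_{4} + v_{8} + v_{9} = 0  →  sig = (3; —)
  • {5,6,7}:  v_{5} + v_{6} + v_{7} = 0  →  sig = (3; —)
  • {3,8,9}:  v_{3} + v_{8} + v_{9} = 2·v_{5} + v_{6}  →  sig = (3; 1,2)
  • {0,2,5,6}:  v_{0} + v_{2} + v_{5} + v_{6} = v_{3}  →  sig = (4; 1)
  • {0,2,6,7}:  v_{0} + v_{2} + v_{6} + v_{7} = v_{4}  →  sig = (4; 1)
  • {0,2,8,9}:  v_{0} + v_{2} + v_{8} + v_{9} = v_{5}  →  sig = (4; 1)
  • {2,6,7,8,9}:  v_{2} + v_{6} + v_{7} + v_{8} + v_{9} = v_{1}  →  sig = (5; 1)

so the primitive-relation signature multiset is
{ (2; —),  (2; 1,1) ×2,  (2; 1,1,1) ×3,  (2; 1,2,2),  (3; —) ×2,  (3; 1,2),  (4; 1) ×3,  (5; 1) }


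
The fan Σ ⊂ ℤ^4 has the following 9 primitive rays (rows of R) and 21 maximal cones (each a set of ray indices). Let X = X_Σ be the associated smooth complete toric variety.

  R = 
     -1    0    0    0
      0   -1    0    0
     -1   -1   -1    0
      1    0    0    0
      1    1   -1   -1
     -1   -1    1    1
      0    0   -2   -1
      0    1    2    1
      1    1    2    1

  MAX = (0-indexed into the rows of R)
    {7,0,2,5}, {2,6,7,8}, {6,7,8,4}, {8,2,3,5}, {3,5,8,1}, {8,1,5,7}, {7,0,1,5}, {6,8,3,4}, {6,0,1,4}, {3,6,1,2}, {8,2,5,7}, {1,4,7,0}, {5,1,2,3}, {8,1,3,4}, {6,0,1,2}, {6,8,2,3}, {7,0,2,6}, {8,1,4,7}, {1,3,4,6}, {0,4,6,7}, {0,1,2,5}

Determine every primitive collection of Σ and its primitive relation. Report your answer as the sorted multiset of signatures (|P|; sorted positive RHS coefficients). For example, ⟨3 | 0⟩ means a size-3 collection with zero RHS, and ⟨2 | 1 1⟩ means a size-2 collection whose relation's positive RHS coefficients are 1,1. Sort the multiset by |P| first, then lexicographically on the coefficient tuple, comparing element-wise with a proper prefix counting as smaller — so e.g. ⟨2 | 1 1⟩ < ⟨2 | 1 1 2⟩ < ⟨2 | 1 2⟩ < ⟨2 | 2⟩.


10 minimal non-faces of Δ(Σ) (on 9 rays):

  {0,3}:  v_{0} + v_{3} = 0 ; sig = ⟨2 | 0⟩
  {4,5}:  v_{4} + v_{5} = 0 ; sig = ⟨2 | 0⟩
  {0,8}:  v_{0} + v_{8} = v_{7} ; sig = ⟨2 | 1⟩
  {2,4}:  v_{2} + v_{4} = v_{6} ; sig = ⟨2 | 1⟩
  {3,7}:  v_{3} + v_{7} = v_{8} ; sig = ⟨2 | 1⟩
  {5,6}:  v_{5} + v_{6} = v_{2} ; sig = ⟨2 | 1⟩
  {1,6,7}:  v_{1} + v_{6} + v_{7} = 0 ; sig = ⟨3 | 0⟩
  {1,2,7}:  v_{1} + v_{2} + v_{7} = v_{5} ; sig = ⟨3 | 1⟩
  {1,6,8}:  v_{1} + v_{6} + v_{8} = v_{3} ; sig = ⟨3 | 1⟩
  {1,2,8}:  v_{1} + v_{2} + v_{8} = v_{3} + v_{5} ; sig = ⟨3 | 1 1⟩

so the primitive-relation signature multiset is
    ⟨2 | 0⟩
    ⟨2 | 0⟩
    ⟨2 | 1⟩
    ⟨2 | 1⟩
    ⟨2 | 1⟩
    ⟨2 | 1⟩
    ⟨3 | 0⟩
    ⟨3 | 1⟩
    ⟨3 | 1⟩
    ⟨3 | 1 1⟩


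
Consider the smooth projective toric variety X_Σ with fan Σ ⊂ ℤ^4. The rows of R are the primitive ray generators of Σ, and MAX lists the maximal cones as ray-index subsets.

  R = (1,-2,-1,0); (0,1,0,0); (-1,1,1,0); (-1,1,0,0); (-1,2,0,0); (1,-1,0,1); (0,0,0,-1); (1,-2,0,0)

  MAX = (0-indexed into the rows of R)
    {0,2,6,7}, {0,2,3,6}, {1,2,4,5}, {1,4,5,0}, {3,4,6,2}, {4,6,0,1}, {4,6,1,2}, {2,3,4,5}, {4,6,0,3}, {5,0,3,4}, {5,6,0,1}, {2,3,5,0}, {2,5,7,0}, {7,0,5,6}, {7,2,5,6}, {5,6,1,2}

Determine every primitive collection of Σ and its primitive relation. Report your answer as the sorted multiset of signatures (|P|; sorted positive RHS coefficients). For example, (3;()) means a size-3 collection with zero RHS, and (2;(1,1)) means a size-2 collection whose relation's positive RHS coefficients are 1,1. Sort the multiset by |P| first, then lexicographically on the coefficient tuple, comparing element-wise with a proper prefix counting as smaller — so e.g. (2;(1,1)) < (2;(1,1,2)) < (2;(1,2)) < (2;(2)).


Σ has 9 primitive collections:

  P={4,7}:  v_{4} + v_{7} = 0  so sig = (2;())
  P={1,3}:  v_{1} + v_{3} = v_{4}  so sig = (2;(1))
  P={1,7}:  v_{1} + v_{7} = v_{5} + v_{6}  so sig = (2;(1,1))
  P={3,7}:  v_{3} + v_{7} = v_{0} + v_{2}  so sig = (2;(1,1))
  P={0,1,2}:  v_{0} + v_{1} + v_{2} = 0  so sig = (3;())
  P={3,5,6}:  v_{3} + v_{5} + v_{6} = 0  so sig = (3;())
  P={0,2,4}:  v_{0} + v_{2} + v_{4} = v_{3}  so sig = (3;(1))
  P={4,5,6}:  v_{4} + v_{5} + v_{6} = v_{1}  so sig = (3;(1))
  P={0,2,5,6}:  v_{0} + v_{2} + v_{5} + v_{6} = v_{7}  so sig = (4;(1))

Hence PRS(X_Σ) =
    (2;())
    (2;(1))
    (2;(1,1))
    (2;(1,1))
    (3;())
    (3;())
    (3;(1))
    (3;(1))
    (4;(1))
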